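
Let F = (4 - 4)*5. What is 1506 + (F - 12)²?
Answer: 1650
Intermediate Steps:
F = 0 (F = 0*5 = 0)
1506 + (F - 12)² = 1506 + (0 - 12)² = 1506 + (-12)² = 1506 + 144 = 1650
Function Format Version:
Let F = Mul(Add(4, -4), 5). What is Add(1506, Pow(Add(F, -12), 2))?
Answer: 1650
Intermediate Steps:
F = 0 (F = Mul(0, 5) = 0)
Add(1506, Pow(Add(F, -12), 2)) = Add(1506, Pow(Add(0, -12), 2)) = Add(1506, Pow(-12, 2)) = Add(1506, 144) = 1650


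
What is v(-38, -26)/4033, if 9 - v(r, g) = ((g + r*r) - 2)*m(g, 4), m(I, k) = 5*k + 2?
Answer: -31143/4033 ≈ -7.7220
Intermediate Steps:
m(I, k) = 2 + 5*k
v(r, g) = 53 - 22*g - 22*r**2 (v(r, g) = 9 - ((g + r*r) - 2)*(2 + 5*4) = 9 - ((g + r**2) - 2)*(2 + 20) = 9 - (-2 + g + r**2)*22 = 9 - (-44 + 22*g + 22*r**2) = 9 + (44 - 22*g - 22*r**2) = 53 - 22*g - 22*r**2)
v(-38, -26)/4033 = (53 - 22*(-26) - 22*(-38)**2)/4033 = (53 + 572 - 22*1444)*(1/4033) = (53 + 572 - 31768)*(1/4033) = -31143*1/4033 = -31143/4033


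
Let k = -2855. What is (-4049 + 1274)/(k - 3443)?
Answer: 2775/6298 ≈ 0.44062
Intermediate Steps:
(-4049 + 1274)/(k - 3443) = (-4049 + 1274)/(-2855 - 3443) = -2775/(-6298) = -2775*(-1/6298) = 2775/6298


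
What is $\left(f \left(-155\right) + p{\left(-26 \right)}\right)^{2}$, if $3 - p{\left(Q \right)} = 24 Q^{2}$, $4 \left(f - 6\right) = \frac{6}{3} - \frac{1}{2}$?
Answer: $\frac{18953854929}{64} \approx 2.9615 \cdot 10^{8}$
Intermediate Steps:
$f = \frac{51}{8}$ ($f = 6 + \frac{\frac{6}{3} - \frac{1}{2}}{4} = 6 + \frac{6 \cdot \frac{1}{3} - \frac{1}{2}}{4} = 6 + \frac{2 - \frac{1}{2}}{4} = 6 + \frac{1}{4} \cdot \frac{3}{2} = 6 + \frac{3}{8} = \frac{51}{8} \approx 6.375$)
$p{\left(Q \right)} = 3 - 24 Q^{2}$
$\left(f \left(-155\right) + p{\left(-26 \right)}\right)^{2} = \left(\frac{51}{8} \left(-155\right) + \left(3 - 24 \left(-26\right)^{2}\right)\right)^{2} = \left(- \frac{7905}{8} + \left(3 - 16224\right)\right)^{2} = \left(- \frac{7905}{8} - 16221\right)^{2} = \left(- \frac{137673}{8}\right)^{2} = \frac{18953854929}{64}$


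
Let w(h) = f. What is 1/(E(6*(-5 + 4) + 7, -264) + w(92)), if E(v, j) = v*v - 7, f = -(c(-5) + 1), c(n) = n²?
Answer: -1/32 ≈ -0.031250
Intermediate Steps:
f = -26 (f = -((-5)² + 1) = -(25 + 1) = -1*26 = -26)
E(v, j) = -7 + v² (E(v, j) = v² - 7 = -7 + v²)
w(h) = -26
1/(E(6*(-5 + 4) + 7, -264) + w(92)) = 1/((-7 + (6*(-5 + 4) + 7)²) - 26) = 1/((-7 + (6*(-1) + 7)²) - 26) = 1/((-7 + (-6 + 7)²) - 26) = 1/((-7 + 1²) - 26) = 1/((-7 + 1) - 26) = 1/(-6 - 26) = 1/(-32) = -1/32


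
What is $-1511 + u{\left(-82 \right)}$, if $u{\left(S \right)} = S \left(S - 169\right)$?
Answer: $19071$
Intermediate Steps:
$u{\left(S \right)} = S \left(-169 + S\right)$
$-1511 + u{\left(-82 \right)} = -1511 - 82 \left(-169 - 82\right) = -1511 - -20582 = -1511 + 20582 = 19071$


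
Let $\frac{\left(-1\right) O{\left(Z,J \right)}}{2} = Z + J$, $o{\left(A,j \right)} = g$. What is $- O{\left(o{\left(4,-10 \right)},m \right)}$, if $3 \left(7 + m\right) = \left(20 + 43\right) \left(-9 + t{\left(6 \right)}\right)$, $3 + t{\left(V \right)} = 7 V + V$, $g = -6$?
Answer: $1486$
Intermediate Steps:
$t{\left(V \right)} = -3 + 8 V$ ($t{\left(V \right)} = -3 + \left(7 V + V\right) = -3 + 8 V$)
$o{\left(A,j \right)} = -6$
$m = 749$ ($m = -7 + \frac{\left(20 + 43\right) \left(-9 + \left(-3 + 8 \cdot 6\right)\right)}{3} = -7 + \frac{63 \left(-9 + \left(-3 + 48\right)\right)}{3} = -7 + \frac{63 \left(-9 + 45\right)}{3} = -7 + \frac{63 \cdot 36}{3} = -7 + \frac{1}{3} \cdot 2268 = -7 + 756 = 749$)
$O{\left(Z,J \right)} = - 2 J - 2 Z$ ($O{\left(Z,J \right)} = - 2 \left(Z + J\right) = - 2 \left(J + Z\right) = - 2 J - 2 Z$)
$- O{\left(o{\left(4,-10 \right)},m \right)} = - (\left(-2\right) 749 - -12) = - (-1498 + 12) = \left(-1\right) \left(-1486\right) = 1486$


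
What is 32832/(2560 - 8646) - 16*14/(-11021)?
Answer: -180239104/33536903 ≈ -5.3744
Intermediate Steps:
32832/(2560 - 8646) - 16*14/(-11021) = 32832/(-6086) - 224*(-1/11021) = 32832*(-1/6086) + 224/11021 = -16416/3043 + 224/11021 = -180239104/33536903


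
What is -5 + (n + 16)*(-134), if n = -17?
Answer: 129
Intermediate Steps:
-5 + (n + 16)*(-134) = -5 + (-17 + 16)*(-134) = -5 - 1*(-134) = -5 + 134 = 129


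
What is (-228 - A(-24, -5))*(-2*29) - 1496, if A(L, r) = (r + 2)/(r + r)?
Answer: 58727/5 ≈ 11745.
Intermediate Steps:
A(L, r) = (2 + r)/(2*r) (A(L, r) = (2 + r)/((2*r)) = (2 + r)*(1/(2*r)) = (2 + r)/(2*r))
(-228 - A(-24, -5))*(-2*29) - 1496 = (-228 - (2 - 5)/(2*(-5)))*(-2*29) - 1496 = (-228 - (-1)*(-3)/(2*5))*(-58) - 1496 = (-228 - 1*3/10)*(-58) - 1496 = (-228 - 3/10)*(-58) - 1496 = -2283/10*(-58) - 1496 = 66207/5 - 1496 = 58727/5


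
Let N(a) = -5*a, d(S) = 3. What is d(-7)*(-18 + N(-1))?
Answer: -39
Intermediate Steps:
d(-7)*(-18 + N(-1)) = 3*(-18 - 5*(-1)) = 3*(-18 + 5) = 3*(-13) = -39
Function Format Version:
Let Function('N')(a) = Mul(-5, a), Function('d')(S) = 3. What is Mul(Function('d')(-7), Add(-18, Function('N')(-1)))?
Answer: -39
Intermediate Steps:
Mul(Function('d')(-7), Add(-18, Function('N')(-1))) = Mul(3, Add(-18, Mul(-5, -1))) = Mul(3, Add(-18, 5)) = Mul(3, -13) = -39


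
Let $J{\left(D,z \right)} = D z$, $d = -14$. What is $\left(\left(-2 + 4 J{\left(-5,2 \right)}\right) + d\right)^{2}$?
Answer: $3136$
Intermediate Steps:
$\left(\left(-2 + 4 J{\left(-5,2 \right)}\right) + d\right)^{2} = \left(\left(-2 + 4 \left(\left(-5\right) 2\right)\right) - 14\right)^{2} = \left(\left(-2 + 4 \left(-10\right)\right) - 14\right)^{2} = \left(\left(-2 - 40\right) - 14\right)^{2} = \left(-42 - 14\right)^{2} = \left(-56\right)^{2} = 3136$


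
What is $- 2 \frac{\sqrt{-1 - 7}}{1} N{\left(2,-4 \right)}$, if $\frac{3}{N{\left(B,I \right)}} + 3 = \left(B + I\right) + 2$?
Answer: $4 i \sqrt{2} \approx 5.6569 i$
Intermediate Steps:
$N{\left(B,I \right)} = \frac{3}{-1 + B + I}$ ($N{\left(B,I \right)} = \frac{3}{-3 + \left(\left(B + I\right) + 2\right)} = \frac{3}{-3 + \left(2 + B + I\right)} = \frac{3}{-1 + B + I}$)
$- 2 \frac{\sqrt{-1 - 7}}{1} N{\left(2,-4 \right)} = - 2 \frac{\sqrt{-1 - 7}}{1} \frac{3}{-1 + 2 - 4} = - 2 \sqrt{-8} \cdot 1 \frac{3}{-3} = - 2 \cdot 2 i \sqrt{2} \cdot 1 \cdot 3 \left(- \frac{1}{3}\right) = - 2 \cdot 2 i \sqrt{2} \left(-1\right) = - 4 i \sqrt{2} \left(-1\right) = 4 i \sqrt{2}$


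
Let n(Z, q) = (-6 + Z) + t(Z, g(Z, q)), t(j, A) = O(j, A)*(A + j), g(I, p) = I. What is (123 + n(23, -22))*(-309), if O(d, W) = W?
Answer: -370182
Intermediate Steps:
t(j, A) = A*(A + j)
n(Z, q) = -6 + Z + 2*Z² (n(Z, q) = (-6 + Z) + Z*(Z + Z) = (-6 + Z) + Z*(2*Z) = (-6 + Z) + 2*Z² = -6 + Z + 2*Z²)
(123 + n(23, -22))*(-309) = (123 + (-6 + 23 + 2*23²))*(-309) = (123 + (-6 + 23 + 2*529))*(-309) = (123 + (-6 + 23 + 1058))*(-309) = (123 + 1075)*(-309) = 1198*(-309) = -370182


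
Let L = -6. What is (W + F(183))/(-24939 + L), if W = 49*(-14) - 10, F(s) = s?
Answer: 171/8315 ≈ 0.020565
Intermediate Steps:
W = -696 (W = -686 - 10 = -696)
(W + F(183))/(-24939 + L) = (-696 + 183)/(-24939 - 6) = -513/(-24945) = -513*(-1/24945) = 171/8315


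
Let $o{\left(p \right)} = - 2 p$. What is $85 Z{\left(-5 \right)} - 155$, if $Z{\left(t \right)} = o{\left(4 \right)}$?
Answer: $-835$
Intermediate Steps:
$Z{\left(t \right)} = -8$ ($Z{\left(t \right)} = \left(-2\right) 4 = -8$)
$85 Z{\left(-5 \right)} - 155 = 85 \left(-8\right) - 155 = -680 - 155 = -835$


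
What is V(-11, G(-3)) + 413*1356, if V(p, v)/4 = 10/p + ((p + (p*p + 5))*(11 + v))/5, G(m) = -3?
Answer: 6168364/11 ≈ 5.6076e+5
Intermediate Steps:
V(p, v) = 40/p + 4*(11 + v)*(5 + p + p**2)/5 (V(p, v) = 4*(10/p + ((p + (p*p + 5))*(11 + v))/5) = 4*(10/p + ((p + (p**2 + 5))*(11 + v))*(1/5)) = 4*(10/p + ((p + (5 + p**2))*(11 + v))*(1/5)) = 4*(10/p + ((5 + p + p**2)*(11 + v))*(1/5)) = 4*(10/p + ((11 + v)*(5 + p + p**2))*(1/5)) = 4*(10/p + (11 + v)*(5 + p + p**2)/5) = 40/p + 4*(11 + v)*(5 + p + p**2)/5)
V(-11, G(-3)) + 413*1356 = (4/5)*(50 - 11*(55 + 5*(-3) + 11*(-11) + 11*(-11)**2 - 11*(-3) - 3*(-11)**2))/(-11) + 413*1356 = (4/5)*(-1/11)*(50 - 11*(55 - 15 - 121 + 11*121 + 33 - 3*121)) + 560028 = (4/5)*(-1/11)*(50 - 11*(55 - 15 - 121 + 1331 + 33 - 363)) + 560028 = (4/5)*(-1/11)*(50 - 11*920) + 560028 = (4/5)*(-1/11)*(50 - 10120) + 560028 = (4/5)*(-1/11)*(-10070) + 560028 = 8056/11 + 560028 = 6168364/11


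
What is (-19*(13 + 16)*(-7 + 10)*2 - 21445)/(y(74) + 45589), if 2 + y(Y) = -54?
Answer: -24751/45533 ≈ -0.54358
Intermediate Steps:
y(Y) = -56 (y(Y) = -2 - 54 = -56)
(-19*(13 + 16)*(-7 + 10)*2 - 21445)/(y(74) + 45589) = (-19*(13 + 16)*(-7 + 10)*2 - 21445)/(-56 + 45589) = (-551*3*2 - 21445)/45533 = (-19*87*2 - 21445)*(1/45533) = (-1653*2 - 21445)*(1/45533) = (-3306 - 21445)*(1/45533) = -24751*1/45533 = -24751/45533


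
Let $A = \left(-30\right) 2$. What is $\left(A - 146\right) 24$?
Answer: $-4944$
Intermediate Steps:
$A = -60$
$\left(A - 146\right) 24 = \left(-60 - 146\right) 24 = \left(-206\right) 24 = -4944$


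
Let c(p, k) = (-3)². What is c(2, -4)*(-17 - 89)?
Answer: -954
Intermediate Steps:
c(p, k) = 9
c(2, -4)*(-17 - 89) = 9*(-17 - 89) = 9*(-106) = -954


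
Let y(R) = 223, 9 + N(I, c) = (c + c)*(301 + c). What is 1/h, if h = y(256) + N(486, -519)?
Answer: 1/226498 ≈ 4.4151e-6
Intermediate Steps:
N(I, c) = -9 + 2*c*(301 + c) (N(I, c) = -9 + (c + c)*(301 + c) = -9 + (2*c)*(301 + c) = -9 + 2*c*(301 + c))
h = 226498 (h = 223 + (-9 + 2*(-519)² + 602*(-519)) = 223 + (-9 + 2*269361 - 312438) = 223 + (-9 + 538722 - 312438) = 223 + 226275 = 226498)
1/h = 1/226498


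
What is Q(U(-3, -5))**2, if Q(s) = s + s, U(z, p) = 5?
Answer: 100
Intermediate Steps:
Q(s) = 2*s
Q(U(-3, -5))**2 = (2*5)**2 = 10**2 = 100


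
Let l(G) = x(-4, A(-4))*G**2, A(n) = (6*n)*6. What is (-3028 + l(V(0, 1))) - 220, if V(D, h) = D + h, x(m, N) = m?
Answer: -3252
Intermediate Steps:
A(n) = 36*n
l(G) = -4*G**2
(-3028 + l(V(0, 1))) - 220 = (-3028 - 4*(0 + 1)**2) - 220 = (-3028 - 4*1**2) - 220 = (-3028 - 4*1) - 220 = (-3028 - 4) - 220 = -3032 - 220 = -3252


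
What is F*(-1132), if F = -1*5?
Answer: 5660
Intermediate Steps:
F = -5
F*(-1132) = -5*(-1132) = 5660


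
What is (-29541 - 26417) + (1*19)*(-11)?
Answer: -56167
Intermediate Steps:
(-29541 - 26417) + (1*19)*(-11) = -55958 + 19*(-11) = -55958 - 209 = -56167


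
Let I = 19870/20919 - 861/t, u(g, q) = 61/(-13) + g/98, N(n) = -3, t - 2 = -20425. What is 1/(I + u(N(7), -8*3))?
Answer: -41868416226/156207183371 ≈ -0.26803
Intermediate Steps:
t = -20423 (t = 2 - 20425 = -20423)
u(g, q) = -61/13 + g/98 (u(g, q) = 61*(-1/13) + g*(1/98) = -61/13 + g/98)
I = 423816269/427228737 (I = 19870/20919 - 861/(-20423) = 19870*(1/20919) - 861*(-1/20423) = 19870/20919 + 861/20423 = 423816269/427228737 ≈ 0.99201)
1/(I + u(N(7), -8*3)) = 1/(423816269/427228737 + (-61/13 + (1/98)*(-3))) = 1/(423816269/427228737 + (-61/13 - 3/98)) = 1/(423816269/427228737 - 6017/1274) = 1/(-156207183371/41868416226) = -41868416226/156207183371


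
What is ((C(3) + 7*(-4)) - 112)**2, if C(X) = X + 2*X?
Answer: 17161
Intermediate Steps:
C(X) = 3*X
((C(3) + 7*(-4)) - 112)**2 = ((3*3 + 7*(-4)) - 112)**2 = ((9 - 28) - 112)**2 = (-19 - 112)**2 = (-131)**2 = 17161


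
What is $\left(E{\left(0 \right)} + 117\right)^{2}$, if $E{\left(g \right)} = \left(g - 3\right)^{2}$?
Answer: $15876$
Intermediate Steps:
$E{\left(g \right)} = \left(-3 + g\right)^{2}$
$\left(E{\left(0 \right)} + 117\right)^{2} = \left(\left(-3 + 0\right)^{2} + 117\right)^{2} = \left(\left(-3\right)^{2} + 117\right)^{2} = \left(9 + 117\right)^{2} = 126^{2} = 15876$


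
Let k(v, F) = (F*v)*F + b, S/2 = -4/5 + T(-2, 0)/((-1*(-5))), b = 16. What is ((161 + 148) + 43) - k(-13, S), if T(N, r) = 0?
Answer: 9232/25 ≈ 369.28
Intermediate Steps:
S = -8/5 (S = 2*(-4/5 + 0/((-1*(-5)))) = 2*(-4*⅕ + 0/5) = 2*(-⅘ + 0*(⅕)) = 2*(-⅘ + 0) = 2*(-⅘) = -8/5 ≈ -1.6000)
k(v, F) = 16 + v*F² (k(v, F) = (F*v)*F + 16 = v*F² + 16 = 16 + v*F²)
((161 + 148) + 43) - k(-13, S) = ((161 + 148) + 43) - (16 - 13*(-8/5)²) = (309 + 43) - (16 - 13*64/25) = 352 - (16 - 832/25) = 352 - 1*(-432/25) = 352 + 432/25 = 9232/25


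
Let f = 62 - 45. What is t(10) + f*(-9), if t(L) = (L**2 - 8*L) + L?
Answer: -123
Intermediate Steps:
t(L) = L**2 - 7*L
f = 17
t(10) + f*(-9) = 10*(-7 + 10) + 17*(-9) = 10*3 - 153 = 30 - 153 = -123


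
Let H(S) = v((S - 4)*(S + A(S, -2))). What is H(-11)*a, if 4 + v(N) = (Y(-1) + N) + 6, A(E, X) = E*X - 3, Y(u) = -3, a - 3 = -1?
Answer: -242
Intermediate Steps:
a = 2 (a = 3 - 1 = 2)
A(E, X) = -3 + E*X
v(N) = -1 + N (v(N) = -4 + ((-3 + N) + 6) = -4 + (3 + N) = -1 + N)
H(S) = -1 + (-4 + S)*(-3 - S) (H(S) = -1 + (S - 4)*(S + (-3 + S*(-2))) = -1 + (-4 + S)*(S + (-3 - 2*S)) = -1 + (-4 + S)*(-3 - S))
H(-11)*a = (11 - 11 - 1*(-11)**2)*2 = (11 - 11 - 1*121)*2 = (11 - 11 - 121)*2 = -121*2 = -242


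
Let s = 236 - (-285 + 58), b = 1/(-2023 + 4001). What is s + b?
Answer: 915815/1978 ≈ 463.00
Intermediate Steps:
b = 1/1978 ≈ 0.00050556
s = 463 (s = 236 - 1*(-227) = 236 + 227 = 463)
s + b = 463 + 1/1978 = 915815/1978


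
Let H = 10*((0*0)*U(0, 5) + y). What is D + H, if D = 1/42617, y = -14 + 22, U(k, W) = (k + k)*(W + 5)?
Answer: 3409361/42617 ≈ 80.000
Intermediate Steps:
U(k, W) = 2*k*(5 + W) (U(k, W) = (2*k)*(5 + W) = 2*k*(5 + W))
y = 8
D = 1/42617 ≈ 2.3465e-5
H = 80 (H = 10*((0*0)*(2*0*(5 + 5)) + 8) = 10*(0*(2*0*10) + 8) = 10*(0*0 + 8) = 10*(0 + 8) = 10*8 = 80)
D + H = 1/42617 + 80 = 3409361/42617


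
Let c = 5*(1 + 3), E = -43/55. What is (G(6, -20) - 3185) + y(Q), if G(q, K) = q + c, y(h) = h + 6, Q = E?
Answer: -173458/55 ≈ -3153.8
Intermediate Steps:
E = -43/55 (E = -43*1/55 = -43/55 ≈ -0.78182)
Q = -43/55 ≈ -0.78182
c = 20 (c = 5*4 = 20)
y(h) = 6 + h
G(q, K) = 20 + q (G(q, K) = q + 20 = 20 + q)
(G(6, -20) - 3185) + y(Q) = ((20 + 6) - 3185) + (6 - 43/55) = (26 - 3185) + 287/55 = -3159 + 287/55 = -173458/55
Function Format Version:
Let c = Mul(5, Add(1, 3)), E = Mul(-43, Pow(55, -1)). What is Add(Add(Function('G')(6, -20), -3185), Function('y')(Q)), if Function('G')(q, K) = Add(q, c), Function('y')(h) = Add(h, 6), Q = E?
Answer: Rational(-173458, 55) ≈ -3153.8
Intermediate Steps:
E = Rational(-43, 55) (E = Mul(-43, Rational(1, 55)) = Rational(-43, 55) ≈ -0.78182)
Q = Rational(-43, 55) ≈ -0.78182
c = 20 (c = Mul(5, 4) = 20)
Function('y')(h) = Add(6, h)
Function('G')(q, K) = Add(20, q) (Function('G')(q, K) = Add(q, 20) = Add(20, q))
Add(Add(Function('G')(6, -20), -3185), Function('y')(Q)) = Add(Add(Add(20, 6), -3185), Add(6, Rational(-43, 55))) = Add(Add(26, -3185), Rational(287, 55)) = Add(-3159, Rational(287, 55)) = Rational(-173458, 55)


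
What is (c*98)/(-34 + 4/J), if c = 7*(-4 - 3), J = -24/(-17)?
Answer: 28812/187 ≈ 154.07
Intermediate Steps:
J = 24/17 (J = -24*(-1/17) = 24/17 ≈ 1.4118)
c = -49 (c = 7*(-7) = -49)
(c*98)/(-34 + 4/J) = (-49*98)/(-34 + 4/(24/17)) = -4802/(-34 + 4*(17/24)) = -4802/(-34 + 17/6) = -4802/(-187/6) = -4802*(-6/187) = 28812/187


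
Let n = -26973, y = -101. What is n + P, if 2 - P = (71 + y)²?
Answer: -27871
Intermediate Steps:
P = -898 (P = 2 - (71 - 101)² = 2 - 1*(-30)² = 2 - 1*900 = 2 - 900 = -898)
n + P = -26973 - 898 = -27871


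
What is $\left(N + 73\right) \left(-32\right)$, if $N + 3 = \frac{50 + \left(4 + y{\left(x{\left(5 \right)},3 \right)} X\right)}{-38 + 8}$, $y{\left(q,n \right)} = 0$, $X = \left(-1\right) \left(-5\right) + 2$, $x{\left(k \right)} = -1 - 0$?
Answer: $- \frac{10912}{5} \approx -2182.4$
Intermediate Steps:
$x{\left(k \right)} = -1$ ($x{\left(k \right)} = -1 + 0 = -1$)
$X = 7$ ($X = 5 + 2 = 7$)
$N = - \frac{24}{5}$ ($N = -3 + \frac{50 + \left(4 + 0 \cdot 7\right)}{-38 + 8} = -3 + \frac{50 + \left(4 + 0\right)}{-30} = -3 + \left(50 + 4\right) \left(- \frac{1}{30}\right) = -3 + 54 \left(- \frac{1}{30}\right) = -3 - \frac{9}{5} = - \frac{24}{5} \approx -4.8$)
$\left(N + 73\right) \left(-32\right) = \left(- \frac{24}{5} + 73\right) \left(-32\right) = \frac{341}{5} \left(-32\right) = - \frac{10912}{5}$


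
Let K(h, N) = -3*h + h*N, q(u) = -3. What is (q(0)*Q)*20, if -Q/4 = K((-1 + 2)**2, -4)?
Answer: -1680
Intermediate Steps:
K(h, N) = -3*h + N*h
Q = 28 (Q = -4*(-1 + 2)**2*(-3 - 4) = -4*1**2*(-7) = -4*(-7) = 28)
(q(0)*Q)*20 = -3*28*20 = -84*20 = -1680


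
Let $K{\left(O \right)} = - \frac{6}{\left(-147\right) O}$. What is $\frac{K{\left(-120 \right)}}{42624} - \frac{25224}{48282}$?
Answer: $- \frac{526822418287}{1008406264320} \approx -0.52243$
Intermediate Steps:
$K{\left(O \right)} = \frac{2}{49 O}$ ($K{\left(O \right)} = - 6 \left(- \frac{1}{147 O}\right) = \frac{2}{49 O}$)
$\frac{K{\left(-120 \right)}}{42624} - \frac{25224}{48282} = \frac{\frac{2}{49} \frac{1}{-120}}{42624} - \frac{25224}{48282} = \frac{2}{49} \left(- \frac{1}{120}\right) \frac{1}{42624} - \frac{4204}{8047} = \left(- \frac{1}{2940}\right) \frac{1}{42624} - \frac{4204}{8047} = - \frac{1}{125314560} - \frac{4204}{8047} = - \frac{526822418287}{1008406264320}$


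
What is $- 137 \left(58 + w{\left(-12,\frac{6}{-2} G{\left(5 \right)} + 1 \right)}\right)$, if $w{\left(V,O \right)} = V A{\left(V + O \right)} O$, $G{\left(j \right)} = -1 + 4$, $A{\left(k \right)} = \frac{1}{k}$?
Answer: $- \frac{36442}{5} \approx -7288.4$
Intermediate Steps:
$G{\left(j \right)} = 3$
$w{\left(V,O \right)} = \frac{O V}{O + V}$ ($w{\left(V,O \right)} = \frac{V}{V + O} O = \frac{V}{O + V} O = \frac{O V}{O + V}$)
$- 137 \left(58 + w{\left(-12,\frac{6}{-2} G{\left(5 \right)} + 1 \right)}\right) = - 137 \left(58 + \left(\frac{6}{-2} \cdot 3 + 1\right) \left(-12\right) \frac{1}{\left(\frac{6}{-2} \cdot 3 + 1\right) - 12}\right) = - 137 \left(58 + \left(6 \left(- \frac{1}{2}\right) 3 + 1\right) \left(-12\right) \frac{1}{\left(6 \left(- \frac{1}{2}\right) 3 + 1\right) - 12}\right) = - 137 \left(58 + \left(\left(-3\right) 3 + 1\right) \left(-12\right) \frac{1}{\left(\left(-3\right) 3 + 1\right) - 12}\right) = - 137 \left(58 + \left(-9 + 1\right) \left(-12\right) \frac{1}{\left(-9 + 1\right) - 12}\right) = - 137 \left(58 - - \frac{96}{-8 - 12}\right) = - 137 \left(58 - - \frac{96}{-20}\right) = - 137 \left(58 - \left(-96\right) \left(- \frac{1}{20}\right)\right) = - 137 \left(58 - \frac{24}{5}\right) = \left(-137\right) \frac{266}{5} = - \frac{36442}{5}$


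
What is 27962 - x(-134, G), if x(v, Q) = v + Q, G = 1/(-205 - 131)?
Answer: 9440257/336 ≈ 28096.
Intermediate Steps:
G = -1/336 (G = 1/(-336) = -1/336 ≈ -0.0029762)
x(v, Q) = Q + v
27962 - x(-134, G) = 27962 - (-1/336 - 134) = 27962 - 1*(-45025/336) = 27962 + 45025/336 = 9440257/336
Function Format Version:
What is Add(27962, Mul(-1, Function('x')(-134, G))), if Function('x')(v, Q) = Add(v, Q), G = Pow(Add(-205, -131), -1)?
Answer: Rational(9440257, 336) ≈ 28096.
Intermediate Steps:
G = Rational(-1, 336) (G = Pow(-336, -1) = Rational(-1, 336) ≈ -0.0029762)
Function('x')(v, Q) = Add(Q, v)
Add(27962, Mul(-1, Function('x')(-134, G))) = Add(27962, Mul(-1, Add(Rational(-1, 336), -134))) = Add(27962, Mul(-1, Rational(-45025, 336))) = Add(27962, Rational(45025, 336)) = Rational(9440257, 336)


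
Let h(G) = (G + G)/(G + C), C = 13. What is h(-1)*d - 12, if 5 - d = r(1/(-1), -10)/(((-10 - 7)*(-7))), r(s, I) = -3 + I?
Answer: -4588/357 ≈ -12.852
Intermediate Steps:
h(G) = 2*G/(13 + G) (h(G) = (G + G)/(G + 13) = (2*G)/(13 + G) = 2*G/(13 + G))
d = 608/119 (d = 5 - (-3 - 10)/((-10 - 7)*(-7)) = 5 - (-13)/((-17*(-7))) = 5 - (-13)/119 = 5 - 1*(-13/119) = 5 + 13/119 = 608/119 ≈ 5.1092)
h(-1)*d - 12 = (2*(-1)/(13 - 1))*(608/119) - 12 = (2*(-1)/12)*(608/119) - 12 = (2*(-1)*(1/12))*(608/119) - 12 = -1/6*608/119 - 12 = -304/357 - 12 = -4588/357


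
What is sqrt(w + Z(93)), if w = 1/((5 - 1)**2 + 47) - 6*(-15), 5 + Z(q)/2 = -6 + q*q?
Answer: sqrt(7658413)/21 ≈ 131.78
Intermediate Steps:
Z(q) = -22 + 2*q**2 (Z(q) = -10 + 2*(-6 + q*q) = -10 + 2*(-6 + q**2) = -10 + (-12 + 2*q**2) = -22 + 2*q**2)
w = 5671/63 (w = 1/(4**2 + 47) + 90 = 1/(16 + 47) + 90 = 1/63 + 90 = 5671/63 ≈ 90.016)
sqrt(w + Z(93)) = sqrt(5671/63 + (-22 + 2*93**2)) = sqrt(5671/63 + (-22 + 2*8649)) = sqrt(5671/63 + (-22 + 17298)) = sqrt(5671/63 + 17276) = sqrt(1094059/63) = sqrt(7658413)/21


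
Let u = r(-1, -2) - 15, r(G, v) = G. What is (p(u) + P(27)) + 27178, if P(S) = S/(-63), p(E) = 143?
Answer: 191244/7 ≈ 27321.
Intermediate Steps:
u = -16 (u = -1 - 15 = -16)
P(S) = -S/63 (P(S) = S*(-1/63) = -S/63)
(p(u) + P(27)) + 27178 = (143 - 1/63*27) + 27178 = (143 - 3/7) + 27178 = 998/7 + 27178 = 191244/7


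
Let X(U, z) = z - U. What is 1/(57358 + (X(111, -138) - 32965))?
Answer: 1/24144 ≈ 4.1418e-5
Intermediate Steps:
1/(57358 + (X(111, -138) - 32965)) = 1/(57358 + ((-138 - 1*111) - 32965)) = 1/(57358 + ((-138 - 111) - 32965)) = 1/(57358 + (-249 - 32965)) = 1/(57358 - 33214) = 1/24144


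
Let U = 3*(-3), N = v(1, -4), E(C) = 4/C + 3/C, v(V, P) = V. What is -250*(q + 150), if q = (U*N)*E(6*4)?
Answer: -147375/4 ≈ -36844.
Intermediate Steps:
E(C) = 7/C
N = 1
U = -9
q = -21/8 (q = (-9*1)*(7/((6*4))) = -63/24 = -9*7/24 = -21/8 ≈ -2.6250)
-250*(q + 150) = -250*(-21/8 + 150) = -250*1179/8 = -147375/4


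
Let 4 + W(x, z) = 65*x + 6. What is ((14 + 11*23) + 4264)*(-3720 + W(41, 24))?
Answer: -4771143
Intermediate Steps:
W(x, z) = 2 + 65*x (W(x, z) = -4 + (65*x + 6) = -4 + (6 + 65*x) = 2 + 65*x)
((14 + 11*23) + 4264)*(-3720 + W(41, 24)) = ((14 + 11*23) + 4264)*(-3720 + (2 + 65*41)) = ((14 + 253) + 4264)*(-3720 + (2 + 2665)) = (267 + 4264)*(-3720 + 2667) = 4531*(-1053) = -4771143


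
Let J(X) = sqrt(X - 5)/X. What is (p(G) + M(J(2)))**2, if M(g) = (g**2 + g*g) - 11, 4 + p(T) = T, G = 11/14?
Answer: 12100/49 ≈ 246.94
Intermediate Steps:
G = 11/14 (G = 11*(1/14) = 11/14 ≈ 0.78571)
J(X) = sqrt(-5 + X)/X
p(T) = -4 + T
M(g) = -11 + 2*g**2 (M(g) = (g**2 + g**2) - 11 = 2*g**2 - 11 = -11 + 2*g**2)
(p(G) + M(J(2)))**2 = ((-4 + 11/14) + (-11 + 2*(sqrt(-5 + 2)/2)**2))**2 = (-45/14 + (-11 + 2*(sqrt(-3)/2)**2))**2 = (-45/14 + (-11 + 2*((I*sqrt(3))/2)**2))**2 = (-45/14 + (-11 + 2*(I*sqrt(3)/2)**2))**2 = (-45/14 + (-11 + 2*(-3/4)))**2 = (-45/14 + (-11 - 3/2))**2 = (-45/14 - 25/2)**2 = (-110/7)**2 = 12100/49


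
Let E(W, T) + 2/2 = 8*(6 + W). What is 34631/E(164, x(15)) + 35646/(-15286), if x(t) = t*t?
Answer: 240463276/10386837 ≈ 23.151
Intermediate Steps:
x(t) = t**2
E(W, T) = 47 + 8*W (E(W, T) = -1 + 8*(6 + W) = -1 + (48 + 8*W) = 47 + 8*W)
34631/E(164, x(15)) + 35646/(-15286) = 34631/(47 + 8*164) + 35646/(-15286) = 34631/(47 + 1312) + 35646*(-1/15286) = 34631/1359 - 17823/7643 = 240463276/10386837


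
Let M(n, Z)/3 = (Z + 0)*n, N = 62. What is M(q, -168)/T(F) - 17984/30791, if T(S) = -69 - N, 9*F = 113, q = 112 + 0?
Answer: 1735734464/4033621 ≈ 430.32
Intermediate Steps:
q = 112
M(n, Z) = 3*Z*n (M(n, Z) = 3*((Z + 0)*n) = 3*(Z*n) = 3*Z*n)
F = 113/9 (F = (⅑)*113 = 113/9 ≈ 12.556)
T(S) = -131 (T(S) = -69 - 1*62 = -69 - 62 = -131)
M(q, -168)/T(F) - 17984/30791 = (3*(-168)*112)/(-131) - 17984/30791 = -56448*(-1/131) - 17984*1/30791 = 56448/131 - 17984/30791 = 1735734464/4033621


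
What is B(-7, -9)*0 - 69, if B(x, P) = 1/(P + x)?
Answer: -69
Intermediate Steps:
B(-7, -9)*0 - 69 = 0/(-9 - 7) - 69 = 0/(-16) - 69 = -1/16*0 - 69 = 0 - 69 = -69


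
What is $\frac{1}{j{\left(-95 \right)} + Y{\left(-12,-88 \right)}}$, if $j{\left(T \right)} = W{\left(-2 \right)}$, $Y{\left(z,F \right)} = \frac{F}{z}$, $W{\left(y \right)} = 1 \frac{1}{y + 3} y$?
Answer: $\frac{3}{16} \approx 0.1875$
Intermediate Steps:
$W{\left(y \right)} = \frac{y}{3 + y}$ ($W{\left(y \right)} = 1 \frac{1}{3 + y} y = \frac{y}{3 + y}$)
$j{\left(T \right)} = -2$ ($j{\left(T \right)} = - \frac{2}{3 - 2} = - \frac{2}{1} = \left(-2\right) 1 = -2$)
$\frac{1}{j{\left(-95 \right)} + Y{\left(-12,-88 \right)}} = \frac{1}{-2 - \frac{88}{-12}} = \frac{1}{-2 - - \frac{22}{3}} = \frac{1}{-2 + \frac{22}{3}} = \frac{1}{\frac{16}{3}} = \frac{3}{16}$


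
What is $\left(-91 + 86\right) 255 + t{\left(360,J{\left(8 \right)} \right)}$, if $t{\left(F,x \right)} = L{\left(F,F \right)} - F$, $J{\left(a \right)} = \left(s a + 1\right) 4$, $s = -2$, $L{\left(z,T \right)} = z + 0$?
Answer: $-1275$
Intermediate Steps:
$L{\left(z,T \right)} = z$
$J{\left(a \right)} = 4 - 8 a$ ($J{\left(a \right)} = \left(- 2 a + 1\right) 4 = \left(1 - 2 a\right) 4 = 4 - 8 a$)
$t{\left(F,x \right)} = 0$ ($t{\left(F,x \right)} = F - F = 0$)
$\left(-91 + 86\right) 255 + t{\left(360,J{\left(8 \right)} \right)} = \left(-91 + 86\right) 255 + 0 = \left(-5\right) 255 + 0 = -1275 + 0 = -1275$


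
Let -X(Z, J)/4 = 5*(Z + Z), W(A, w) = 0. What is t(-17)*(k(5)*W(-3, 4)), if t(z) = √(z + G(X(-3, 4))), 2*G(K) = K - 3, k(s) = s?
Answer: 0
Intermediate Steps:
X(Z, J) = -40*Z (X(Z, J) = -20*(Z + Z) = -20*2*Z = -40*Z)
G(K) = -3/2 + K/2 (G(K) = (K - 3)/2 = (-3 + K)/2 = -3/2 + K/2)
t(z) = √(117/2 + z) (t(z) = √(z + (-3/2 + (-40*(-3))/2)) = √(z + (-3/2 + (½)*120)) = √(z + (-3/2 + 60)) = √(z + 117/2) = √(117/2 + z))
t(-17)*(k(5)*W(-3, 4)) = (√(234 + 4*(-17))/2)*(5*0) = (√(234 - 68)/2)*0 = (√166/2)*0 = 0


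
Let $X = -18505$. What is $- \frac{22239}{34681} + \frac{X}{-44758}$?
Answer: $- \frac{353601257}{1552252198} \approx -0.2278$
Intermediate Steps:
$- \frac{22239}{34681} + \frac{X}{-44758} = - \frac{22239}{34681} - \frac{18505}{-44758} = \left(-22239\right) \frac{1}{34681} - - \frac{18505}{44758} = - \frac{22239}{34681} + \frac{18505}{44758} = - \frac{353601257}{1552252198}$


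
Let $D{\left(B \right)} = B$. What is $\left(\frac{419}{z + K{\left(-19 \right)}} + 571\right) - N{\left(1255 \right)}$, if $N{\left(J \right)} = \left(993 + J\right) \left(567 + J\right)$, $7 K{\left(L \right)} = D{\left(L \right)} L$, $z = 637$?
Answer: $- \frac{19739270767}{4820} \approx -4.0953 \cdot 10^{6}$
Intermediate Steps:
$K{\left(L \right)} = \frac{L^{2}}{7}$ ($K{\left(L \right)} = \frac{L L}{7} = \frac{L^{2}}{7}$)
$N{\left(J \right)} = \left(567 + J\right) \left(993 + J\right)$
$\left(\frac{419}{z + K{\left(-19 \right)}} + 571\right) - N{\left(1255 \right)} = \left(\frac{419}{637 + \frac{\left(-19\right)^{2}}{7}} + 571\right) - \left(563031 + 1255^{2} + 1560 \cdot 1255\right) = \left(\frac{419}{637 + \frac{1}{7} \cdot 361} + 571\right) - \left(563031 + 1575025 + 1957800\right) = \left(\frac{419}{637 + \frac{361}{7}} + 571\right) - 4095856 = \left(\frac{419}{\frac{4820}{7}} + 571\right) - 4095856 = \left(419 \cdot \frac{7}{4820} + 571\right) - 4095856 = \left(\frac{2933}{4820} + 571\right) - 4095856 = \frac{2755153}{4820} - 4095856 = - \frac{19739270767}{4820}$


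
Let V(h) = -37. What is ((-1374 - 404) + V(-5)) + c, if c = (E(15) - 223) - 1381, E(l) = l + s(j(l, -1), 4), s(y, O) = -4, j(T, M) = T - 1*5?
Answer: -3408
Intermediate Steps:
j(T, M) = -5 + T (j(T, M) = T - 5 = -5 + T)
E(l) = -4 + l (E(l) = l - 4 = -4 + l)
c = -1593 (c = ((-4 + 15) - 223) - 1381 = (11 - 223) - 1381 = -212 - 1381 = -1593)
((-1374 - 404) + V(-5)) + c = ((-1374 - 404) - 37) - 1593 = (-1778 - 37) - 1593 = -1815 - 1593 = -3408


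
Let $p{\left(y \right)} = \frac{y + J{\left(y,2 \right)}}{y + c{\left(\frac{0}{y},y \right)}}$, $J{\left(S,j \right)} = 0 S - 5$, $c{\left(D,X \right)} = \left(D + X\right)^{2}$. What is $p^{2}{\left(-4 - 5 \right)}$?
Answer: $\frac{49}{1296} \approx 0.037809$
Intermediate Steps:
$J{\left(S,j \right)} = -5$ ($J{\left(S,j \right)} = 0 - 5 = -5$)
$p{\left(y \right)} = \frac{-5 + y}{y + y^{2}}$ ($p{\left(y \right)} = \frac{y - 5}{y + \left(\frac{0}{y} + y\right)^{2}} = \frac{-5 + y}{y + \left(0 + y\right)^{2}} = \frac{-5 + y}{y + y^{2}}$)
$p^{2}{\left(-4 - 5 \right)} = \left(\frac{-5 - 9}{\left(-4 - 5\right) \left(1 - 9\right)}\right)^{2} = \left(\frac{-5 - 9}{\left(-9\right) \left(1 - 9\right)}\right)^{2} = \left(\left(- \frac{1}{9}\right) \frac{1}{-8} \left(-14\right)\right)^{2} = \left(\left(- \frac{1}{9}\right) \left(- \frac{1}{8}\right) \left(-14\right)\right)^{2} = \left(- \frac{7}{36}\right)^{2} = \frac{49}{1296}$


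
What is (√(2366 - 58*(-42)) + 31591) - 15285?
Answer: 16306 + 49*√2 ≈ 16375.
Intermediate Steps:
(√(2366 - 58*(-42)) + 31591) - 15285 = (√(2366 + 2436) + 31591) - 15285 = (√4802 + 31591) - 15285 = (49*√2 + 31591) - 15285 = (31591 + 49*√2) - 15285 = 16306 + 49*√2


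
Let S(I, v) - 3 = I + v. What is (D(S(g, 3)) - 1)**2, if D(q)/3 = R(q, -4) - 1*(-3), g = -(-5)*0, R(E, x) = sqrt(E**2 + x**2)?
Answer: 532 + 96*sqrt(13) ≈ 878.13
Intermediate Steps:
g = 0 (g = -5*0 = 0)
S(I, v) = 3 + I + v (S(I, v) = 3 + (I + v) = 3 + I + v)
D(q) = 9 + 3*sqrt(16 + q**2) (D(q) = 3*(sqrt(q**2 + (-4)**2) - 1*(-3)) = 3*(sqrt(q**2 + 16) + 3) = 3*(sqrt(16 + q**2) + 3) = 3*(3 + sqrt(16 + q**2)) = 9 + 3*sqrt(16 + q**2))
(D(S(g, 3)) - 1)**2 = ((9 + 3*sqrt(16 + (3 + 0 + 3)**2)) - 1)**2 = ((9 + 3*sqrt(16 + 6**2)) - 1)**2 = ((9 + 3*sqrt(16 + 36)) - 1)**2 = ((9 + 3*sqrt(52)) - 1)**2 = ((9 + 3*(2*sqrt(13))) - 1)**2 = ((9 + 6*sqrt(13)) - 1)**2 = (8 + 6*sqrt(13))**2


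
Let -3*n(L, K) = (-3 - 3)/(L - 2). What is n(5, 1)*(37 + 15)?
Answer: 104/3 ≈ 34.667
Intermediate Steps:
n(L, K) = 2/(-2 + L) (n(L, K) = -(-3 - 3)/(3*(L - 2)) = -(-2)/(-2 + L) = 2/(-2 + L))
n(5, 1)*(37 + 15) = (2/(-2 + 5))*(37 + 15) = (2/3)*52 = (2*(⅓))*52 = (⅔)*52 = 104/3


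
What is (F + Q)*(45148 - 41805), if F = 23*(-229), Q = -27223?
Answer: -108614070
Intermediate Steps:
F = -5267
(F + Q)*(45148 - 41805) = (-5267 - 27223)*(45148 - 41805) = -32490*3343 = -108614070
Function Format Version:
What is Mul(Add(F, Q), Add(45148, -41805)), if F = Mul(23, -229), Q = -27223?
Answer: -108614070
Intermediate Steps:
F = -5267
Mul(Add(F, Q), Add(45148, -41805)) = Mul(Add(-5267, -27223), Add(45148, -41805)) = Mul(-32490, 3343) = -108614070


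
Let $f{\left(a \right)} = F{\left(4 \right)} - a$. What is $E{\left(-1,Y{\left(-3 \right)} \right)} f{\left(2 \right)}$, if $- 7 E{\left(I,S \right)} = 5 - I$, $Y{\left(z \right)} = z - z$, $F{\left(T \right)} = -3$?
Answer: $\frac{30}{7} \approx 4.2857$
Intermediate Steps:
$Y{\left(z \right)} = 0$
$E{\left(I,S \right)} = - \frac{5}{7} + \frac{I}{7}$ ($E{\left(I,S \right)} = - \frac{5 - I}{7} = - \frac{5}{7} + \frac{I}{7}$)
$f{\left(a \right)} = -3 - a$
$E{\left(-1,Y{\left(-3 \right)} \right)} f{\left(2 \right)} = \left(- \frac{5}{7} + \frac{1}{7} \left(-1\right)\right) \left(-3 - 2\right) = \left(- \frac{5}{7} - \frac{1}{7}\right) \left(-3 - 2\right) = \left(- \frac{6}{7}\right) \left(-5\right) = \frac{30}{7}$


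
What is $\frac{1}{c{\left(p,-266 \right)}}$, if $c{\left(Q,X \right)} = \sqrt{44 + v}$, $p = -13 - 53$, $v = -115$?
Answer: $- \frac{i \sqrt{71}}{71} \approx - 0.11868 i$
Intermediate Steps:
$p = -66$ ($p = -13 - 53 = -66$)
$c{\left(Q,X \right)} = i \sqrt{71}$ ($c{\left(Q,X \right)} = \sqrt{44 - 115} = \sqrt{-71} = i \sqrt{71}$)
$\frac{1}{c{\left(p,-266 \right)}} = \frac{1}{i \sqrt{71}} = - \frac{i \sqrt{71}}{71}$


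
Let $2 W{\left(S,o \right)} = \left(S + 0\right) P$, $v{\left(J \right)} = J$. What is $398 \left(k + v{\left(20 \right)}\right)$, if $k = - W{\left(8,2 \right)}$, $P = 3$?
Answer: $3184$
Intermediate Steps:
$W{\left(S,o \right)} = \frac{3 S}{2}$ ($W{\left(S,o \right)} = \frac{\left(S + 0\right) 3}{2} = \frac{S 3}{2} = \frac{3 S}{2}$)
$k = -12$ ($k = - \frac{3 \cdot 8}{2} = \left(-1\right) 12 = -12$)
$398 \left(k + v{\left(20 \right)}\right) = 398 \left(-12 + 20\right) = 398 \cdot 8 = 3184$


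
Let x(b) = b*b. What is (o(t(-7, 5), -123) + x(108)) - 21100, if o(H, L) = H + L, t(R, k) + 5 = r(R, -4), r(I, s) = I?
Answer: -9571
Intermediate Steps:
t(R, k) = -5 + R
x(b) = b**2
(o(t(-7, 5), -123) + x(108)) - 21100 = (((-5 - 7) - 123) + 108**2) - 21100 = ((-12 - 123) + 11664) - 21100 = (-135 + 11664) - 21100 = 11529 - 21100 = -9571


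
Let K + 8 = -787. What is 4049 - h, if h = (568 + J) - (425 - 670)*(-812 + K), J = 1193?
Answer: 396003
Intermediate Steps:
K = -795 (K = -8 - 787 = -795)
h = -391954 (h = (568 + 1193) - (425 - 670)*(-812 - 795) = 1761 - (-245)*(-1607) = 1761 - 1*393715 = 1761 - 393715 = -391954)
4049 - h = 4049 - 1*(-391954) = 4049 + 391954 = 396003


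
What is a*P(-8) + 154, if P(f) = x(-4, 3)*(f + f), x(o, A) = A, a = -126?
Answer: 6202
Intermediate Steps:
P(f) = 6*f (P(f) = 3*(f + f) = 3*(2*f) = 6*f)
a*P(-8) + 154 = -756*(-8) + 154 = -126*(-48) + 154 = 6048 + 154 = 6202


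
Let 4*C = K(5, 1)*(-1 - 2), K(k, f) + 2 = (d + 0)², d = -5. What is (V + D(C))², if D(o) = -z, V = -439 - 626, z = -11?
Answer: 1110916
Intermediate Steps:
K(k, f) = 23 (K(k, f) = -2 + (-5 + 0)² = -2 + (-5)² = -2 + 25 = 23)
C = -69/4 (C = (23*(-1 - 2))/4 = (23*(-3))/4 = (¼)*(-69) = -69/4 ≈ -17.250)
V = -1065
D(o) = 11 (D(o) = -1*(-11) = 11)
(V + D(C))² = (-1065 + 11)² = (-1054)² = 1110916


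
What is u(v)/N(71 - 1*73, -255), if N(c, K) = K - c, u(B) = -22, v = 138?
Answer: 2/23 ≈ 0.086957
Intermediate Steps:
u(v)/N(71 - 1*73, -255) = -22/(-255 - (71 - 1*73)) = -22/(-255 - (71 - 73)) = -22/(-255 - 1*(-2)) = -22/(-255 + 2) = -22/(-253) = -22*(-1/253) = 2/23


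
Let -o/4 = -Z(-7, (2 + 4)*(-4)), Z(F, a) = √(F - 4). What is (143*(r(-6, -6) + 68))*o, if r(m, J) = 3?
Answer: 40612*I*√11 ≈ 1.3469e+5*I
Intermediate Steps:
Z(F, a) = √(-4 + F)
o = 4*I*√11 (o = -(-4)*√(-4 - 7) = -(-4)*√(-11) = -(-4)*I*√11 = 4*I*√11 ≈ 13.266*I)
(143*(r(-6, -6) + 68))*o = (143*(3 + 68))*(4*I*√11) = (143*71)*(4*I*√11) = 10153*(4*I*√11) = 40612*I*√11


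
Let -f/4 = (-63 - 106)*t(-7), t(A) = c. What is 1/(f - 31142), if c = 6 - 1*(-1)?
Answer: -1/26410 ≈ -3.7864e-5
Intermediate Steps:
c = 7 (c = 6 + 1 = 7)
t(A) = 7
f = 4732 (f = -4*(-63 - 106)*7 = -(-676)*7 = -4*(-1183) = 4732)
1/(f - 31142) = 1/(4732 - 31142) = 1/(-26410) = -1/26410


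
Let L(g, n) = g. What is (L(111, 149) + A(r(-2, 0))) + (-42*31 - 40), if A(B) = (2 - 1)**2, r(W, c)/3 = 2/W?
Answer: -1230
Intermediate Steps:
r(W, c) = 6/W (r(W, c) = 3*(2/W) = 6/W)
A(B) = 1 (A(B) = 1**2 = 1)
(L(111, 149) + A(r(-2, 0))) + (-42*31 - 40) = (111 + 1) + (-42*31 - 40) = 112 + (-1302 - 40) = 112 - 1342 = -1230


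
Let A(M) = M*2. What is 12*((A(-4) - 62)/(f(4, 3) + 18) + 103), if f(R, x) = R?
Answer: 13176/11 ≈ 1197.8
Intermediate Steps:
A(M) = 2*M
12*((A(-4) - 62)/(f(4, 3) + 18) + 103) = 12*((2*(-4) - 62)/(4 + 18) + 103) = 12*((-8 - 62)/22 + 103) = 12*(-70*1/22 + 103) = 12*(-35/11 + 103) = 12*(1098/11) = 13176/11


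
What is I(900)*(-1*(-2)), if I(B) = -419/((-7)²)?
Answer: -838/49 ≈ -17.102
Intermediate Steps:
I(B) = -419/49
I(900)*(-1*(-2)) = -(-419)*(-2)/49 = -419/49*2 = -838/49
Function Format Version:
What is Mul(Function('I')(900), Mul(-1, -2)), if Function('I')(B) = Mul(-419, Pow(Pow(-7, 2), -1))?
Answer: Rational(-838, 49) ≈ -17.102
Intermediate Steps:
Function('I')(B) = Rational(-419, 49) (Function('I')(B) = Mul(-419, Pow(49, -1)) = Mul(-419, Rational(1, 49)) = Rational(-419, 49))
Mul(Function('I')(900), Mul(-1, -2)) = Mul(Rational(-419, 49), Mul(-1, -2)) = Mul(Rational(-419, 49), 2) = Rational(-838, 49)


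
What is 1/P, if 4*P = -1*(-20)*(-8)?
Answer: -1/40 ≈ -0.025000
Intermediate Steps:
P = -40 (P = (-1*(-20)*(-8))/4 = (20*(-8))/4 = (1/4)*(-160) = -40)
1/P = 1/(-40) = -1/40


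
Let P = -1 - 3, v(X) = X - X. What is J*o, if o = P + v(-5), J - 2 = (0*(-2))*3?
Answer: -8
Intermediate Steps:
v(X) = 0
P = -4
J = 2 (J = 2 + (0*(-2))*3 = 2 + 0*3 = 2 + 0 = 2)
o = -4 (o = -4 + 0 = -4)
J*o = 2*(-4) = -8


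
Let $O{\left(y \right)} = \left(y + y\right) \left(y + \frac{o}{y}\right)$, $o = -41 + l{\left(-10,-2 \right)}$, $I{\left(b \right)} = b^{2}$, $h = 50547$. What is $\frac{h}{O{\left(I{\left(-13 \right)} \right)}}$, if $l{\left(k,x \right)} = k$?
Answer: $\frac{50547}{57020} \approx 0.88648$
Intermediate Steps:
$o = -51$ ($o = -41 - 10 = -51$)
$O{\left(y \right)} = 2 y \left(y - \frac{51}{y}\right)$ ($O{\left(y \right)} = \left(y + y\right) \left(y - \frac{51}{y}\right) = 2 y \left(y - \frac{51}{y}\right)$)
$\frac{h}{O{\left(I{\left(-13 \right)} \right)}} = \frac{50547}{-102 + 2 \left(\left(-13\right)^{2}\right)^{2}} = \frac{50547}{-102 + 2 \cdot 169^{2}} = \frac{50547}{-102 + 2 \cdot 28561} = \frac{50547}{-102 + 57122} = \frac{50547}{57020}$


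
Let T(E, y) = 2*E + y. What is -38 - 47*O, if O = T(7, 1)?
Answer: -743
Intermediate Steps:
T(E, y) = y + 2*E
O = 15 (O = 1 + 2*7 = 1 + 14 = 15)
-38 - 47*O = -38 - 47*15 = -38 - 705 = -743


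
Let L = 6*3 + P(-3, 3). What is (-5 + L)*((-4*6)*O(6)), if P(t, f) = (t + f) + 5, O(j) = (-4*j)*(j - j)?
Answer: 0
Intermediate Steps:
O(j) = 0 (O(j) = -4*j*0 = 0)
P(t, f) = 5 + f + t (P(t, f) = (f + t) + 5 = 5 + f + t)
L = 23 (L = 6*3 + (5 + 3 - 3) = 18 + 5 = 23)
(-5 + L)*((-4*6)*O(6)) = (-5 + 23)*(-4*6*0) = 18*(-24*0) = 18*0 = 0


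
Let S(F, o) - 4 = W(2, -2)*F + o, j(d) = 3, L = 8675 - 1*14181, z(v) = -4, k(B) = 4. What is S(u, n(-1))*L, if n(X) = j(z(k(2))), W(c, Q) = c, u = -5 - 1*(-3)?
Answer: -16518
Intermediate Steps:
u = -2 (u = -5 + 3 = -2)
L = -5506 (L = 8675 - 14181 = -5506)
n(X) = 3
S(F, o) = 4 + o + 2*F (S(F, o) = 4 + (2*F + o) = 4 + (o + 2*F) = 4 + o + 2*F)
S(u, n(-1))*L = (4 + 3 + 2*(-2))*(-5506) = (4 + 3 - 4)*(-5506) = 3*(-5506) = -16518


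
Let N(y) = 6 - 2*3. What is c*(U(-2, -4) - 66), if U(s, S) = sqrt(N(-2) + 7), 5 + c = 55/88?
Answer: 1155/4 - 35*sqrt(7)/8 ≈ 277.17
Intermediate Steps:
N(y) = 0 (N(y) = 6 - 6 = 0)
c = -35/8 (c = -5 + 55/88 = -5 + 55*(1/88) = -5 + 5/8 = -35/8 ≈ -4.3750)
U(s, S) = sqrt(7) (U(s, S) = sqrt(0 + 7) = sqrt(7))
c*(U(-2, -4) - 66) = -35*(sqrt(7) - 66)/8 = -35*(-66 + sqrt(7))/8 = 1155/4 - 35*sqrt(7)/8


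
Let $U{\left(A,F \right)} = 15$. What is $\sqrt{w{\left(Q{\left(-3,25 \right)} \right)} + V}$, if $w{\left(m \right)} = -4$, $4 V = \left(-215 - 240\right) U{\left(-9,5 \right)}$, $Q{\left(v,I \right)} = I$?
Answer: $\frac{i \sqrt{6841}}{2} \approx 41.355 i$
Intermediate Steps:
$V = - \frac{6825}{4}$ ($V = \frac{\left(-215 - 240\right) 15}{4} = \frac{\left(-455\right) 15}{4} = \frac{1}{4} \left(-6825\right) = - \frac{6825}{4} \approx -1706.3$)
$\sqrt{w{\left(Q{\left(-3,25 \right)} \right)} + V} = \sqrt{-4 - \frac{6825}{4}} = \sqrt{- \frac{6841}{4}} = \frac{i \sqrt{6841}}{2}$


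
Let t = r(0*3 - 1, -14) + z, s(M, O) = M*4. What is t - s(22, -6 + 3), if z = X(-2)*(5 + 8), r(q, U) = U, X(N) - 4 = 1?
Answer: -37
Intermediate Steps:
X(N) = 5 (X(N) = 4 + 1 = 5)
s(M, O) = 4*M
z = 65 (z = 5*(5 + 8) = 5*13 = 65)
t = 51 (t = -14 + 65 = 51)
t - s(22, -6 + 3) = 51 - 4*22 = 51 - 1*88 = 51 - 88 = -37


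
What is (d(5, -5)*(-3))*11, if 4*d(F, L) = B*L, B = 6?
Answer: 495/2 ≈ 247.50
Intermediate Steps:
d(F, L) = 3*L/2 (d(F, L) = (6*L)/4 = 3*L/2)
(d(5, -5)*(-3))*11 = (((3/2)*(-5))*(-3))*11 = -15/2*(-3)*11 = (45/2)*11 = 495/2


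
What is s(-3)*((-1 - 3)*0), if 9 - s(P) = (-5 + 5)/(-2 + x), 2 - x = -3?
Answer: 0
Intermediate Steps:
x = 5 (x = 2 - 1*(-3) = 2 + 3 = 5)
s(P) = 9 (s(P) = 9 - (-5 + 5)/(-2 + 5) = 9 - 0/3 = 9 - 1*0 = 9 + 0 = 9)
s(-3)*((-1 - 3)*0) = 9*((-1 - 3)*0) = 9*(-4*0) = 9*0 = 0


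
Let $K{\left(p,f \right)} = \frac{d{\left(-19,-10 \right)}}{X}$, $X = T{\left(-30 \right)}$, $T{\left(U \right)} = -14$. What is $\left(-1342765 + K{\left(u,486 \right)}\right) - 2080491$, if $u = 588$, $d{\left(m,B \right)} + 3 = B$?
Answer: $- \frac{47925571}{14} \approx -3.4233 \cdot 10^{6}$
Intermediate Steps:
$d{\left(m,B \right)} = -3 + B$
$X = -14$
$K{\left(p,f \right)} = \frac{13}{14}$ ($K{\left(p,f \right)} = \frac{-3 - 10}{-14} = \left(-13\right) \left(- \frac{1}{14}\right) = \frac{13}{14}$)
$\left(-1342765 + K{\left(u,486 \right)}\right) - 2080491 = \left(-1342765 + \frac{13}{14}\right) - 2080491 = - \frac{18798697}{14} - 2080491 = - \frac{47925571}{14}$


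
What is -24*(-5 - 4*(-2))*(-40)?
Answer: 2880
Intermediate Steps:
-24*(-5 - 4*(-2))*(-40) = -24*(-5 + 8)*(-40) = -24*3*(-40) = -72*(-40) = 2880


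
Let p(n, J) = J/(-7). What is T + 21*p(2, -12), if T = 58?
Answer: 94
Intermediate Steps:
p(n, J) = -J/7 (p(n, J) = J*(-⅐) = -J/7)
T + 21*p(2, -12) = 58 + 21*(-⅐*(-12)) = 58 + 21*(12/7) = 58 + 36 = 94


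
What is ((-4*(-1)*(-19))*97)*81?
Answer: -597132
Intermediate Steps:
((-4*(-1)*(-19))*97)*81 = ((4*(-19))*97)*81 = -76*97*81 = -7372*81 = -597132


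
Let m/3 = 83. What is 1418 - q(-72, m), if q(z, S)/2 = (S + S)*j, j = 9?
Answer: -7546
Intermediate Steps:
m = 249 (m = 3*83 = 249)
q(z, S) = 36*S (q(z, S) = 2*((S + S)*9) = 2*((2*S)*9) = 2*(18*S) = 36*S)
1418 - q(-72, m) = 1418 - 36*249 = 1418 - 1*8964 = 1418 - 8964 = -7546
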